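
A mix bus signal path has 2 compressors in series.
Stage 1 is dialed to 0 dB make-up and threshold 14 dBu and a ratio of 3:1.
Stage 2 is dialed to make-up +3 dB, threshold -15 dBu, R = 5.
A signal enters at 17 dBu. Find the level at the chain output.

-6 dBu

Stage 1: 17 dBu is 3 dB over 14 dBu; at 3:1 that becomes 1 dB over, giving 15 dBu.
Stage 2: 30 dB above -15 dBu, reduced 5:1 to 6 dB above → -9 dBu; +3 dB make-up → -6 dBu.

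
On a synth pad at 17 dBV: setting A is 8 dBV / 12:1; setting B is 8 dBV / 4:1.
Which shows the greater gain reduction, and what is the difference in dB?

A: GR = 9 − 9/12 = 8.25 dB.
B: GR = 9 − 9/4 = 6.75 dB.
A applies 1.5 dB more gain reduction.

A, by 1.5 dB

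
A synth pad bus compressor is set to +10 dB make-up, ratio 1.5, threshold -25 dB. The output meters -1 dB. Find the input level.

-4 dB

Stripping the +10 dB make-up gives -11 dB at the gain stage.
That's 14 dB above the -25 dB threshold.
Undo the ratio: input overshoot = 14 × 1.5 = 21 dB, giving input = -4 dB.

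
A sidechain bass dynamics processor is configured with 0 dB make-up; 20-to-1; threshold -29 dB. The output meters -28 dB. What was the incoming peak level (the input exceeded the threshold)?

The compressed level sits -28 − (-29) = 1 dB over threshold.
Undo the ratio: input overshoot = 1 × 20 = 20 dB, giving input = -9 dB.

-9 dB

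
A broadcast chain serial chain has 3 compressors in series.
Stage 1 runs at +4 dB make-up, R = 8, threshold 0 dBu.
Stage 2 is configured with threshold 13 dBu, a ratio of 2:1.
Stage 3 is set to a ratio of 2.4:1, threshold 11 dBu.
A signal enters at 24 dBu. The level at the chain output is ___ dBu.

Stage 1: 24 dBu is 24 dB over 0 dBu; at 8:1 that becomes 3 dB over, giving 3 dBu; +4 dB make-up → 7 dBu.
Stage 2: 7 dBu ≤ 13 dBu, so stage 2 doesn't engage; output 7 dBu.
Stage 3: 7 dBu ≤ 11 dBu, so stage 3 doesn't engage; output 7 dBu.

7 dBu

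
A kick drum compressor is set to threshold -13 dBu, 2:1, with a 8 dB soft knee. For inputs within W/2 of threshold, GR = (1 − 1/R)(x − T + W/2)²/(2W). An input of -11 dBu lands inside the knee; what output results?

-12.125 dBu

x − T + W/2 = -11 − (-13) + 4 = 6.
GR = (1 − 1/2) × 6² / 16 = 0.5 × 36 / 16 = 1.125 dB.
Output = -11 − 1.125 = -12.125 dBu.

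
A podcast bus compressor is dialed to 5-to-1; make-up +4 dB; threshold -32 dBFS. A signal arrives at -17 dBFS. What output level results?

The input is 15 dB above the -32 dBFS threshold.
5:1 compression reduces that to 15/5 = 3 dB over.
Output = -32 + 3 = -29 dBFS; make-up adds 4 dB, giving -25 dBFS.

-25 dBFS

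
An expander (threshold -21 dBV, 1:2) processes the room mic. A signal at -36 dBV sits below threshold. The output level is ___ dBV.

Undershoot = (-21) − (-36) = 15 dB.
At 1:2, that expands to 30 dB under threshold.
Output = -21 − 30 = -51 dBV.

-51 dBV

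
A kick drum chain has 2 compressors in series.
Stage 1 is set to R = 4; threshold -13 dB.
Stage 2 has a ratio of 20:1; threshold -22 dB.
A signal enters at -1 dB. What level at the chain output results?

Stage 1: 12 dB above -13 dB, reduced 4:1 to 3 dB above → -10 dB.
Stage 2: overshoot 12 dB → 12/20 = 0.6 dB → -21.4 dB.

-21.4 dB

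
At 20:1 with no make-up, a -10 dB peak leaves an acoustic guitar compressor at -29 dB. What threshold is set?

-30 dB

Let T be the threshold. Output overshoot = (input overshoot)/R, so -29 − T = (-10 − T)/20.
20·(-29 − T) = -10 − T → 19·T = -580 − (-10) = -570.
T = -570/19 = -30 dB.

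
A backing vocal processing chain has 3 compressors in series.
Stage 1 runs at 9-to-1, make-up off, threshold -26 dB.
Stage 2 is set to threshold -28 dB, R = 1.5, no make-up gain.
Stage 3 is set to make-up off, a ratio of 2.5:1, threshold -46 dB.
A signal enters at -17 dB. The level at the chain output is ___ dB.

Stage 1: 9 dB above -26 dB, reduced 9:1 to 1 dB above → -25 dB.
Stage 2: overshoot 3 dB → 3/1.5 = 2 dB → -26 dB.
Stage 3: overshoot 20 dB → 20/2.5 = 8 dB → -38 dB.

-38 dB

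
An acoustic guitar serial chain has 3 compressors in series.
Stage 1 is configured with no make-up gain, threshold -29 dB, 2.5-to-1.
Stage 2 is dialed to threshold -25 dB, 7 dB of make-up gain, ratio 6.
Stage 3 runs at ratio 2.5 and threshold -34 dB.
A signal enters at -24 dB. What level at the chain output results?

-28.4 dB

Stage 1: -24 dB is 5 dB over -29 dB; at 2.5:1 that becomes 2 dB over, giving -27 dB.
Stage 2: -27 dB ≤ -25 dB, so stage 2 doesn't engage; make-up brings it to -20 dB.
Stage 3: -20 dB is 14 dB over -34 dB; at 2.5:1 that becomes 5.6 dB over, giving -28.4 dB.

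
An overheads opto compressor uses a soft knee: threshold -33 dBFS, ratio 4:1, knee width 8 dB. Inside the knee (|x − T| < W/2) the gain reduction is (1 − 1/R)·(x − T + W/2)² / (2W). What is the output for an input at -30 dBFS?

-32.296875 dBFS

x − T + W/2 = -30 − (-33) + 4 = 7.
GR = (1 − 1/4) × 7² / 16 = 0.75 × 49 / 16 = 2.296875 dB.
Output = -30 − 2.296875 = -32.296875 dBFS.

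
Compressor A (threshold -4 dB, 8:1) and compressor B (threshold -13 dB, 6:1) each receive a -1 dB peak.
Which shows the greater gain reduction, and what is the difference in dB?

B, by 7.375 dB

A: GR = 3 − 3/8 = 2.625 dB.
B: GR = 12 − 12/6 = 10 dB.
Difference: 7.375 dB in favour of B.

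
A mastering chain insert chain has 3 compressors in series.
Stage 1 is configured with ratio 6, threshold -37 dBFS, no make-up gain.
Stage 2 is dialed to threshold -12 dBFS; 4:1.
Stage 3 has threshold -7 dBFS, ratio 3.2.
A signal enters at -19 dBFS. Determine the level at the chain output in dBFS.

Stage 1: overshoot 18 dB → 18/6 = 3 dB → -34 dBFS.
Stage 2: below threshold (-34 ≤ -12); passes unchanged; output -34 dBFS.
Stage 3: -34 dBFS is at or below the -7 dBFS threshold — no compression; output -34 dBFS.

-34 dBFS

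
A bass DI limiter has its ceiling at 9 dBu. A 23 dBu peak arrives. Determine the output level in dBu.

9 dBu

The limiter clamps the peak to its 9 dBu ceiling.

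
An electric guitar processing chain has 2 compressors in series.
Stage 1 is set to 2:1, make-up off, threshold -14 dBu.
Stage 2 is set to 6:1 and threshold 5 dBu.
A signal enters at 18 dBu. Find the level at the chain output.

2 dBu

Stage 1: overshoot 32 dB → 32/2 = 16 dB → 2 dBu.
Stage 2: below threshold (2 ≤ 5); passes unchanged; output 2 dBu.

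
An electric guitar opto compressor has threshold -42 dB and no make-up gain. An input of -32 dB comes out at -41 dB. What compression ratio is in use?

10:1

Input overshoot = -32 − (-42) = 10 dB; output overshoot = -41 − (-42) = 1 dB.
Ratio = 10 / 1 = 10.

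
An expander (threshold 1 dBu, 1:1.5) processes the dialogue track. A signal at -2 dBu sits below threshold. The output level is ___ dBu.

Below threshold, a 1:1.5 expander applies gain = (1.5−1)×(T − x) of attenuation.
(1.5−1) × 3 = 1.5 dB, so output = -2 − 1.5 = -3.5 dBu.

-3.5 dBu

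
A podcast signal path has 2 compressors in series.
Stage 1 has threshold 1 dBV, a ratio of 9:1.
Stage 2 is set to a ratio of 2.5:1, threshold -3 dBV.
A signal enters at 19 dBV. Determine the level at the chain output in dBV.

-0.6 dBV

Stage 1: 18 dB above 1 dBV, reduced 9:1 to 2 dB above → 3 dBV.
Stage 2: 3 dBV is 6 dB over -3 dBV; at 2.5:1 that becomes 2.4 dB over, giving -0.6 dBV.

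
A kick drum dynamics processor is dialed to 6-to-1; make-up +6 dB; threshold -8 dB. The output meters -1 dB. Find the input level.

Remove make-up: -1 − 6 = -7 dB.
That's 1 dB above the -8 dB threshold.
Input overshoot = R × output overshoot = 6 dB → input = -8 + 6 = -2 dB.

-2 dB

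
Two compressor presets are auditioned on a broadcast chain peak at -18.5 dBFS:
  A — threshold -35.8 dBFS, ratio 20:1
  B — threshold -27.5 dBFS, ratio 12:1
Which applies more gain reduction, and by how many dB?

A, by 8.185 dB

A: GR = 17.3 − 17.3/20 = 16.435 dB.
B: GR = 9 − 9/12 = 8.25 dB.
Difference: 8.185 dB in favour of A.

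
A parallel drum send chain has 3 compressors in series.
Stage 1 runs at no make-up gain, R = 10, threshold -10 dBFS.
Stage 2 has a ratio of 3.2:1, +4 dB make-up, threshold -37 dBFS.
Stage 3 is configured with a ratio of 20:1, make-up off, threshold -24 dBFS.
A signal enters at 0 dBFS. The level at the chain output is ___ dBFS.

-24.25 dBFS

Stage 1: 10 dB above -10 dBFS, reduced 10:1 to 1 dB above → -9 dBFS.
Stage 2: -9 dBFS is 28 dB over -37 dBFS; at 3.2:1 that becomes 8.75 dB over, giving -28.25 dBFS; +4 dB make-up → -24.25 dBFS.
Stage 3: below threshold (-24.25 ≤ -24); passes unchanged; output -24.25 dBFS.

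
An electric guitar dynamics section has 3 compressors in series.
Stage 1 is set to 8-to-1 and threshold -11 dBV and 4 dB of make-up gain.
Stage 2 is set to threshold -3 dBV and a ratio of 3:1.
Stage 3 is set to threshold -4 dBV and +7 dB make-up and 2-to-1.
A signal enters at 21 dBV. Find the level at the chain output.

3.5 dBV

Stage 1: 32 dB above -11 dBV, reduced 8:1 to 4 dB above → -7 dBV; +4 dB make-up → -3 dBV.
Stage 2: -3 dBV is at or below the -3 dBV threshold — no compression; output -3 dBV.
Stage 3: 1 dB above -4 dBV, reduced 2:1 to 0.5 dB above → -3.5 dBV; +7 dB make-up → 3.5 dBV.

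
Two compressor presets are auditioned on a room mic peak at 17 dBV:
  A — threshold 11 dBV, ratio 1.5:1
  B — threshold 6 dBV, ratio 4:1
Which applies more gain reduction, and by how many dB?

B, by 6.25 dB

A: 6 dB over, compressed to 4 dB over, so 2 dB of GR.
B: 11 dB over, compressed to 2.75 dB over, so 8.25 dB of GR.
B applies 6.25 dB more gain reduction.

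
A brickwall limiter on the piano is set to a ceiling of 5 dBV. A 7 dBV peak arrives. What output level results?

The limiter clamps the peak to its 5 dBV ceiling.

5 dBV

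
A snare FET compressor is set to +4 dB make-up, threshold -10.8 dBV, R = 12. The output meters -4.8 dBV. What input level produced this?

Before make-up, the level was -4.8 − 4 = -8.8 dBV.
The compressed level sits -8.8 − (-10.8) = 2 dB over threshold.
Before 12:1 compression the overshoot was 2 × 12 = 24 dB, so input = -10.8 + 24 = 13.2 dBV.

13.2 dBV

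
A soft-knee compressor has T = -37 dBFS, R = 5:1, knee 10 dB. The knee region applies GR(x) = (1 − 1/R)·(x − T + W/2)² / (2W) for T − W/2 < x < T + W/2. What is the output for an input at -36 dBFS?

x − T + W/2 = -36 − (-37) + 5 = 6.
GR = (1 − 1/5) × 6² / 20 = 0.8 × 36 / 20 = 1.44 dB.
Output = -36 − 1.44 = -37.44 dBFS.

-37.44 dBFS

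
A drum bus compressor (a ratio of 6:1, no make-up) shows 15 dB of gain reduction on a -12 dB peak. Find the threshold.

Input is 18 dB above T (since output overshoot × R = input overshoot: (-27 − T)·6 = -12 − T gives T = -30 dB).
Check: -30 + (-12 − (-30))/6 = -30 + 3 = -27 dB. ✓

-30 dB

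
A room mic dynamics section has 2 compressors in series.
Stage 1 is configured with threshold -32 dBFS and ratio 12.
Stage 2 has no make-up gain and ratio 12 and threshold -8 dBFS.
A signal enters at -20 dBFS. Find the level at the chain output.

Stage 1: 12 dB above -32 dBFS, reduced 12:1 to 1 dB above → -31 dBFS.
Stage 2: below threshold (-31 ≤ -8); passes unchanged; output -31 dBFS.

-31 dBFS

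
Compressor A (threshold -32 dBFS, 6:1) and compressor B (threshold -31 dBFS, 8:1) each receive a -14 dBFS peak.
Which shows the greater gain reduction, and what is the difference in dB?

A, by 0.125 dB

A: GR = 18 − 18/6 = 15 dB.
B: GR = 17 − 17/8 = 14.875 dB.
A reduces 0.125 dB more.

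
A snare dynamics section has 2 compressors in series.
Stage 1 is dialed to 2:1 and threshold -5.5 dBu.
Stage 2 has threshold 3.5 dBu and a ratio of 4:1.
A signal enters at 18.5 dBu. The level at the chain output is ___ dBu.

Stage 1: 24 dB above -5.5 dBu, reduced 2:1 to 12 dB above → 6.5 dBu.
Stage 2: 3 dB above 3.5 dBu, reduced 4:1 to 0.75 dB above → 4.25 dBu.

4.25 dBu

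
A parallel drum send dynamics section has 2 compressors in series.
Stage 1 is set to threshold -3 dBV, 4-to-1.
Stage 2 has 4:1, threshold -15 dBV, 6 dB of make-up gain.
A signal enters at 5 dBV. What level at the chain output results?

Stage 1: 8 dB above -3 dBV, reduced 4:1 to 2 dB above → -1 dBV.
Stage 2: overshoot 14 dB → 14/4 = 3.5 dB → -11.5 dBV; +6 dB make-up → -5.5 dBV.

-5.5 dBV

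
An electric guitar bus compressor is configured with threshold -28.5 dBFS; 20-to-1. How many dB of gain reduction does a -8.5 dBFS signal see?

19 dB

The signal is 20 dB above threshold.
A 20:1 ratio leaves 1 dB of that excess.
GR = overshoot in − overshoot out = 20 − 1 = 19 dB.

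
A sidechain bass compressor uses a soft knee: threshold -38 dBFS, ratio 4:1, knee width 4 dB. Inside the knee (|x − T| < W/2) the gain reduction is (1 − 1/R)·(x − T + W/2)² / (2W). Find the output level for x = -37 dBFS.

-37.84375 dBFS

x − T + W/2 = -37 − (-38) + 2 = 3.
GR = (1 − 1/4) × 3² / 8 = 0.75 × 9 / 8 = 0.84375 dB.
Output = -37 − 0.84375 = -37.84375 dBFS.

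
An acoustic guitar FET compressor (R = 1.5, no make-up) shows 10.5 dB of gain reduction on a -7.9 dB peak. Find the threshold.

Input is 31.5 dB above T (since output overshoot × R = input overshoot: (-18.4 − T)·1.5 = -7.9 − T gives T = -39.4 dB).
Check: -39.4 + (-7.9 − (-39.4))/1.5 = -39.4 + 21 = -18.4 dB. ✓

-39.4 dB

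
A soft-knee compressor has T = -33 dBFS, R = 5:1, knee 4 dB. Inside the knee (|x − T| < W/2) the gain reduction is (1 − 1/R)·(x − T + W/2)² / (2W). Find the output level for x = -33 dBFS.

-33.4 dBFS

x − T + W/2 = -33 − (-33) + 2 = 2.
GR = (1 − 1/5) × 2² / 8 = 0.8 × 4 / 8 = 0.4 dB.
Output = -33 − 0.4 = -33.4 dBFS.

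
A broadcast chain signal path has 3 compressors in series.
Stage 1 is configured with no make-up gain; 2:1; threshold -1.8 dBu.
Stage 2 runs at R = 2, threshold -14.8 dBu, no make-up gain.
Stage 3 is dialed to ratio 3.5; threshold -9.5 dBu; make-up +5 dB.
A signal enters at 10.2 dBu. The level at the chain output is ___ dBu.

Stage 1: overshoot 12 dB → 12/2 = 6 dB → 4.2 dBu.
Stage 2: 4.2 dBu is 19 dB over -14.8 dBu; at 2:1 that becomes 9.5 dB over, giving -5.3 dBu.
Stage 3: -5.3 dBu is 4.2 dB over -9.5 dBu; at 3.5:1 that becomes 1.2 dB over, giving -8.3 dBu; +5 dB make-up → -3.3 dBu.

-3.3 dBu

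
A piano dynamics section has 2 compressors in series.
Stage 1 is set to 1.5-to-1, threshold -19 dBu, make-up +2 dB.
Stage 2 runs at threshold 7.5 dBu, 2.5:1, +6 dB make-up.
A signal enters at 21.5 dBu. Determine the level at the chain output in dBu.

Stage 1: 21.5 dBu is 40.5 dB over -19 dBu; at 1.5:1 that becomes 27 dB over, giving 8 dBu; +2 dB make-up → 10 dBu.
Stage 2: overshoot 2.5 dB → 2.5/2.5 = 1 dB → 8.5 dBu; +6 dB make-up → 14.5 dBu.

14.5 dBu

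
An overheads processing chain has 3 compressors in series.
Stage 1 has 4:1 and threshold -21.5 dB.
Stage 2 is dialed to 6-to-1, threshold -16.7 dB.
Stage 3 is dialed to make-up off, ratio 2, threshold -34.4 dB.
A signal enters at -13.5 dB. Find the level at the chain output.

-26.95 dB

Stage 1: 8 dB above -21.5 dB, reduced 4:1 to 2 dB above → -19.5 dB.
Stage 2: -19.5 dB ≤ -16.7 dB, so stage 2 doesn't engage; output -19.5 dB.
Stage 3: 14.9 dB above -34.4 dB, reduced 2:1 to 7.45 dB above → -26.95 dB.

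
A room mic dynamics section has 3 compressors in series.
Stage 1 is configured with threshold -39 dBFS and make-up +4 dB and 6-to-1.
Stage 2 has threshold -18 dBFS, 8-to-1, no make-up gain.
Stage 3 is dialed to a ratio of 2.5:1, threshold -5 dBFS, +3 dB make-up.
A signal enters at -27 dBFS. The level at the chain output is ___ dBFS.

-30 dBFS

Stage 1: overshoot 12 dB → 12/6 = 2 dB → -37 dBFS; +4 dB make-up → -33 dBFS.
Stage 2: below threshold (-33 ≤ -18); passes unchanged; output -33 dBFS.
Stage 3: -33 dBFS ≤ -5 dBFS, so stage 3 doesn't engage; make-up brings it to -30 dBFS.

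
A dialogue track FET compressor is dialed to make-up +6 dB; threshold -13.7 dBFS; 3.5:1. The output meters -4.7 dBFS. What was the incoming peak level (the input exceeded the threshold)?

Stripping the +6 dB make-up gives -10.7 dBFS at the gain stage.
Post-compression overshoot = -10.7 − (-13.7) = 3 dB.
Before 3.5:1 compression the overshoot was 3 × 3.5 = 10.5 dB, so input = -13.7 + 10.5 = -3.2 dBFS.

-3.2 dBFS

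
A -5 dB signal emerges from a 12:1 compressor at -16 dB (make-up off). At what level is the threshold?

Let T be the threshold. Output overshoot = (input overshoot)/R, so -16 − T = (-5 − T)/12.
12·(-16 − T) = -5 − T → 11·T = -192 − (-5) = -187.
T = -187/11 = -17 dB.

-17 dB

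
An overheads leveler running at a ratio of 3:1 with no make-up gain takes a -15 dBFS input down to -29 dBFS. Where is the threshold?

Input is 21 dB above T (since output overshoot × R = input overshoot: (-29 − T)·3 = -15 − T gives T = -36 dBFS).
Check: -36 + (-15 − (-36))/3 = -36 + 7 = -29 dBFS. ✓

-36 dBFS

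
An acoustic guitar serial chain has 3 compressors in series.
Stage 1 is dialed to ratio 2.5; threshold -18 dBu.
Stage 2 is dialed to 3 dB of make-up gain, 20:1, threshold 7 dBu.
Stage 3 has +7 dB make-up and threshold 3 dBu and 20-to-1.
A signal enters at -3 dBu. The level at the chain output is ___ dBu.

-2 dBu

Stage 1: overshoot 15 dB → 15/2.5 = 6 dB → -12 dBu.
Stage 2: -12 dBu ≤ 7 dBu, so stage 2 doesn't engage; make-up brings it to -9 dBu.
Stage 3: -9 dBu is at or below the 3 dBu threshold — no compression; make-up brings it to -2 dBu.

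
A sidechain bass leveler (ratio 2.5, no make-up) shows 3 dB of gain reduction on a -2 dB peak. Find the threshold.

-7 dB

Let T be the threshold. Output overshoot = (input overshoot)/R, so -5 − T = (-2 − T)/2.5.
2.5·(-5 − T) = -2 − T → 1.5·T = -12.5 − (-2) = -10.5.
T = -10.5/1.5 = -7 dB.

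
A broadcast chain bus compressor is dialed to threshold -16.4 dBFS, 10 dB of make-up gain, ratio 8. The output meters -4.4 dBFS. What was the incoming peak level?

Before make-up, the level was -4.4 − 10 = -14.4 dBFS.
Post-compression overshoot = -14.4 − (-16.4) = 2 dB.
Input overshoot = R × output overshoot = 16 dB → input = -16.4 + 16 = -0.4 dBFS.

-0.4 dBFS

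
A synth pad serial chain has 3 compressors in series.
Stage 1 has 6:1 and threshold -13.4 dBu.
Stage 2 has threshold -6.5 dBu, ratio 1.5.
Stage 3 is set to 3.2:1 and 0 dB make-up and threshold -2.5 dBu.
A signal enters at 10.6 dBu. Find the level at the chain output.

-9.4 dBu

Stage 1: overshoot 24 dB → 24/6 = 4 dB → -9.4 dBu.
Stage 2: below threshold (-9.4 ≤ -6.5); passes unchanged; output -9.4 dBu.
Stage 3: below threshold (-9.4 ≤ -2.5); passes unchanged; output -9.4 dBu.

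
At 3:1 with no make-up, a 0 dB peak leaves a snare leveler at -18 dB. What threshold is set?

Input is 27 dB above T (since output overshoot × R = input overshoot: (-18 − T)·3 = 0 − T gives T = -27 dB).
Check: -27 + (0 − (-27))/3 = -27 + 9 = -18 dB. ✓

-27 dB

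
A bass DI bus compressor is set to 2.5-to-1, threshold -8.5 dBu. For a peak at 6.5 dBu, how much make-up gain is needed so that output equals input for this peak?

The peak compresses to -8.5 + 15/2.5 = -2.5 dBu.
To reach 6.5 dBu requires 6.5 − (-2.5) = 9 dB of make-up.

9 dB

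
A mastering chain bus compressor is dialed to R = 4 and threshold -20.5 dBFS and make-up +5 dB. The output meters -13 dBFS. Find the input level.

Remove make-up: -13 − 5 = -18 dBFS.
That's 2.5 dB above the -20.5 dBFS threshold.
Input overshoot = R × output overshoot = 10 dB → input = -20.5 + 10 = -10.5 dBFS.

-10.5 dBFS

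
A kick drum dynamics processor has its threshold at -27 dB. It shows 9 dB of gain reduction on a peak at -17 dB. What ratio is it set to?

10:1

Input overshoot = -17 − (-27) = 10 dB.
Output overshoot = 10 − 9 = 1 dB.
Ratio = input overshoot / output overshoot = 10 / 1 = 10.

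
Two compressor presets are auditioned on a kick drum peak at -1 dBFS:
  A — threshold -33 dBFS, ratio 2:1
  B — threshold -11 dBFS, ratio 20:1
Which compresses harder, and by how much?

A: 32 dB over, compressed to 16 dB over, so 16 dB of GR.
B: 10 dB over, compressed to 0.5 dB over, so 9.5 dB of GR.
A reduces 6.5 dB more.

A, by 6.5 dB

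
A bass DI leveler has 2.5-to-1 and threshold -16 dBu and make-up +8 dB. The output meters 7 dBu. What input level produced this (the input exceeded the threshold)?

21.5 dBu

Remove make-up: 7 − 8 = -1 dBu.
Post-compression overshoot = -1 − (-16) = 15 dB.
Undo the ratio: input overshoot = 15 × 2.5 = 37.5 dB, giving input = 21.5 dBu.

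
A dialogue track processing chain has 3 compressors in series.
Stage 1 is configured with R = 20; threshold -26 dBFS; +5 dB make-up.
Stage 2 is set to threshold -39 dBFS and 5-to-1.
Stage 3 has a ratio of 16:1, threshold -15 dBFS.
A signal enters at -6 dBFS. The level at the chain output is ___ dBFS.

Stage 1: overshoot 20 dB → 20/20 = 1 dB → -25 dBFS; +5 dB make-up → -20 dBFS.
Stage 2: -20 dBFS is 19 dB over -39 dBFS; at 5:1 that becomes 3.8 dB over, giving -35.2 dBFS.
Stage 3: below threshold (-35.2 ≤ -15); passes unchanged; output -35.2 dBFS.

-35.2 dBFS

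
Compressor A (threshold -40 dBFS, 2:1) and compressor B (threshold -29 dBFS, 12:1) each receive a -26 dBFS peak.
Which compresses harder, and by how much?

A, by 4.25 dB

A: 14 dB over, compressed to 7 dB over, so 7 dB of GR.
B: 3 dB over, compressed to 0.25 dB over, so 2.75 dB of GR.
Difference: 4.25 dB in favour of A.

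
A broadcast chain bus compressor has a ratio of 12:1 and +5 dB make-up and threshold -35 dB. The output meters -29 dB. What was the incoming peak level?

-23 dB

Before make-up, the level was -29 − 5 = -34 dB.
Post-compression overshoot = -34 − (-35) = 1 dB.
Undo the ratio: input overshoot = 1 × 12 = 12 dB, giving input = -23 dB.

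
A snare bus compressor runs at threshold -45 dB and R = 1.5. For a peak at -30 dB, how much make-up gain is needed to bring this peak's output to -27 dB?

Overshoot 15 dB → 15/1.5 = 10 dB after compression, so the compressed level is -45 + 10 = -35 dB.
Make-up = target − compressed = -27 − (-35) = 8 dB.

8 dB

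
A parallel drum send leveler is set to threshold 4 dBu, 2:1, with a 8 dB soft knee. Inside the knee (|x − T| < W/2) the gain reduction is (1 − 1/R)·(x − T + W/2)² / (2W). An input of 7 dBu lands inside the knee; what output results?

5.46875 dBu

x − T + W/2 = 7 − 4 + 4 = 7.
GR = (1 − 1/2) × 7² / 16 = 0.5 × 49 / 16 = 1.53125 dB.
Output = 7 − 1.53125 = 5.46875 dBu.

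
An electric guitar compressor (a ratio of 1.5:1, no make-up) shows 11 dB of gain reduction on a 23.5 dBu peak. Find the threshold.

-9.5 dBu

Input is 33 dB above T (since output overshoot × R = input overshoot: (12.5 − T)·1.5 = 23.5 − T gives T = -9.5 dBu).
Check: -9.5 + (23.5 − (-9.5))/1.5 = -9.5 + 22 = 12.5 dBu. ✓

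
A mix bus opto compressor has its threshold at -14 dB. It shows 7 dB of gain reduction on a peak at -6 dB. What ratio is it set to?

8:1

Input overshoot = -6 − (-14) = 8 dB.
Output overshoot = 8 − 7 = 1 dB.
Ratio = input overshoot / output overshoot = 8 / 1 = 8.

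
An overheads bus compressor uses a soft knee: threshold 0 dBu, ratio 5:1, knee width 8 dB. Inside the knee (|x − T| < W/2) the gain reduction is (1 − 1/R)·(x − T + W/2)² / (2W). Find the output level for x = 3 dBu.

x − T + W/2 = 3 − 0 + 4 = 7.
GR = (1 − 1/5) × 7² / 16 = 0.8 × 49 / 16 = 2.45 dB.
Output = 3 − 2.45 = 0.55 dBu.

0.55 dBu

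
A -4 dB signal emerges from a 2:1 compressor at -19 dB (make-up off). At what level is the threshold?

Gain reduction = -4 − (-19) = 15 dB; output overshoot = GR / (R − 1) = 15 / 1 = 15 dB.
Threshold = output − output overshoot = -19 − 15 = -34 dB.

-34 dB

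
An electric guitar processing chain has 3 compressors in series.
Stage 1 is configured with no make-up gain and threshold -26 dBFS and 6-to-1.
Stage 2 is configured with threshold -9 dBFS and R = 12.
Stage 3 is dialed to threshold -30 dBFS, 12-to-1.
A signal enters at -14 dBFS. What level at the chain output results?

-29.5 dBFS

Stage 1: -14 dBFS is 12 dB over -26 dBFS; at 6:1 that becomes 2 dB over, giving -24 dBFS.
Stage 2: -24 dBFS ≤ -9 dBFS, so stage 2 doesn't engage; output -24 dBFS.
Stage 3: -24 dBFS is 6 dB over -30 dBFS; at 12:1 that becomes 0.5 dB over, giving -29.5 dBFS.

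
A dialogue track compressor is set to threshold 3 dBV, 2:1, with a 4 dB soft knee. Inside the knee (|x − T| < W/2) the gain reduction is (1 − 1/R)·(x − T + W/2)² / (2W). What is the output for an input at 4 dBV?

3.4375 dBV

x − T + W/2 = 4 − 3 + 2 = 3.
GR = (1 − 1/2) × 3² / 8 = 0.5 × 9 / 8 = 0.5625 dB.
Output = 4 − 0.5625 = 3.4375 dBV.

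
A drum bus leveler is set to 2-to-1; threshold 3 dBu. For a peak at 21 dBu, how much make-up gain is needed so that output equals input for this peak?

9 dB

Without make-up, output = threshold + overshoot/2 = 3 + 9 = 12 dBu.
Gap to target: 9 dB.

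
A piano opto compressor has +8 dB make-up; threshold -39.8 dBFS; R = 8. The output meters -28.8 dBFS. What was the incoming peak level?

-15.8 dBFS

Before make-up, the level was -28.8 − 8 = -36.8 dBFS.
The compressed level sits -36.8 − (-39.8) = 3 dB over threshold.
Undo the ratio: input overshoot = 3 × 8 = 24 dB, giving input = -15.8 dBFS.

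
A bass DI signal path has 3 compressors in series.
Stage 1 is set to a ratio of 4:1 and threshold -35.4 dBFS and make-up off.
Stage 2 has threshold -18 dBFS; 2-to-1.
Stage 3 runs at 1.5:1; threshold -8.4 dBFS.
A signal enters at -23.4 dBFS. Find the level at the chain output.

Stage 1: overshoot 12 dB → 12/4 = 3 dB → -32.4 dBFS.
Stage 2: below threshold (-32.4 ≤ -18); passes unchanged; output -32.4 dBFS.
Stage 3: -32.4 dBFS is at or below the -8.4 dBFS threshold — no compression; output -32.4 dBFS.

-32.4 dBFS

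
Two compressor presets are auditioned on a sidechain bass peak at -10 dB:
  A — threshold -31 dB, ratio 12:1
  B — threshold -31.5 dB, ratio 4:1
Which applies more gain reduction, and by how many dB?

A: 21 dB over, compressed to 1.75 dB over, so 19.25 dB of GR.
B: 21.5 dB over, compressed to 5.375 dB over, so 16.125 dB of GR.
A applies 3.125 dB more gain reduction.

A, by 3.125 dB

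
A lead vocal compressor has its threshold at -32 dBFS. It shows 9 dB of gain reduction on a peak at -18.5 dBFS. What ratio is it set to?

3:1

Input overshoot = -18.5 − (-32) = 13.5 dB.
Output overshoot = 13.5 − 9 = 4.5 dB.
Ratio = input overshoot / output overshoot = 13.5 / 4.5 = 3.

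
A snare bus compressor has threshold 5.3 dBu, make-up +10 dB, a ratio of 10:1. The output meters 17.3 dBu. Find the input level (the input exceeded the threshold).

Before make-up, the level was 17.3 − 10 = 7.3 dBu.
The compressed level sits 7.3 − 5.3 = 2 dB over threshold.
Undo the ratio: input overshoot = 2 × 10 = 20 dB, giving input = 25.3 dBu.

25.3 dBu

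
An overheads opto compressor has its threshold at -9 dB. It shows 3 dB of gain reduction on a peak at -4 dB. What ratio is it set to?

Input overshoot = -4 − (-9) = 5 dB.
Output overshoot = 5 − 3 = 2 dB.
Ratio = input overshoot / output overshoot = 5 / 2 = 2.5.

2.5:1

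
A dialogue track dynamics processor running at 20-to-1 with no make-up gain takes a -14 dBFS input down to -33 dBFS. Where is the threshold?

-34 dBFS

Let T be the threshold. Output overshoot = (input overshoot)/R, so -33 − T = (-14 − T)/20.
20·(-33 − T) = -14 − T → 19·T = -660 − (-14) = -646.
T = -646/19 = -34 dBFS.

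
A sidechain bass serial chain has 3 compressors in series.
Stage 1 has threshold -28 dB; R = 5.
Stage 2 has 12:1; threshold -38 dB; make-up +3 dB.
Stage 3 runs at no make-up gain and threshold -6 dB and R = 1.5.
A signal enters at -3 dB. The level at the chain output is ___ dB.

Stage 1: overshoot 25 dB → 25/5 = 5 dB → -23 dB.
Stage 2: 15 dB above -38 dB, reduced 12:1 to 1.25 dB above → -36.75 dB; +3 dB make-up → -33.75 dB.
Stage 3: -33.75 dB is at or below the -6 dB threshold — no compression; output -33.75 dB.

-33.75 dB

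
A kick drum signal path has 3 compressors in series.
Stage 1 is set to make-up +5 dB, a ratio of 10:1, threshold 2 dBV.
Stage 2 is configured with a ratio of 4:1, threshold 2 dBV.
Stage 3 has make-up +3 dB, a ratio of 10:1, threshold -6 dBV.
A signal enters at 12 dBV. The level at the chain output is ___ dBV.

-2.05 dBV

Stage 1: overshoot 10 dB → 10/10 = 1 dB → 3 dBV; +5 dB make-up → 8 dBV.
Stage 2: overshoot 6 dB → 6/4 = 1.5 dB → 3.5 dBV.
Stage 3: overshoot 9.5 dB → 9.5/10 = 0.95 dB → -5.05 dBV; +3 dB make-up → -2.05 dBV.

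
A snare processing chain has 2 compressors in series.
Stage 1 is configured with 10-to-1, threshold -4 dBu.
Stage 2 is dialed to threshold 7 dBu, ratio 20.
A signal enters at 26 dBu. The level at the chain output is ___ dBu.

Stage 1: 30 dB above -4 dBu, reduced 10:1 to 3 dB above → -1 dBu.
Stage 2: -1 dBu ≤ 7 dBu, so stage 2 doesn't engage; output -1 dBu.

-1 dBu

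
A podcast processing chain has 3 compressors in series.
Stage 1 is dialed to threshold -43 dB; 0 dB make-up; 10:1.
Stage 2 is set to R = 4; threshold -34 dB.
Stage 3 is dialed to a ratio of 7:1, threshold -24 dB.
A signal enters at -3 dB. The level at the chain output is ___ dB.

-39 dB

Stage 1: -3 dB is 40 dB over -43 dB; at 10:1 that becomes 4 dB over, giving -39 dB.
Stage 2: -39 dB ≤ -34 dB, so stage 2 doesn't engage; output -39 dB.
Stage 3: -39 dB is at or below the -24 dB threshold — no compression; output -39 dB.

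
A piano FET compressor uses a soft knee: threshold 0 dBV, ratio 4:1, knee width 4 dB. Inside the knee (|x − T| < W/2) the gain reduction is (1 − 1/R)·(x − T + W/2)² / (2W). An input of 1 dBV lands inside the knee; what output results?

x − T + W/2 = 1 − 0 + 2 = 3.
GR = (1 − 1/4) × 3² / 8 = 0.75 × 9 / 8 = 0.84375 dB.
Output = 1 − 0.84375 = 0.15625 dBV.

0.15625 dBV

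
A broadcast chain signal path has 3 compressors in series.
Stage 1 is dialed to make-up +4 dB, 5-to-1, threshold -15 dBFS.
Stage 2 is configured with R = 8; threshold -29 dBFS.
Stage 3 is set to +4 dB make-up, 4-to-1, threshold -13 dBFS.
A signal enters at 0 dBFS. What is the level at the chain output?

Stage 1: 15 dB above -15 dBFS, reduced 5:1 to 3 dB above → -12 dBFS; +4 dB make-up → -8 dBFS.
Stage 2: -8 dBFS is 21 dB over -29 dBFS; at 8:1 that becomes 2.625 dB over, giving -26.375 dBFS.
Stage 3: below threshold (-26.375 ≤ -13); passes unchanged; make-up brings it to -22.375 dBFS.

-22.375 dBFS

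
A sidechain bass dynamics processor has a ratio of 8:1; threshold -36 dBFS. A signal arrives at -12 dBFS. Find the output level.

Overshoot: -12 − (-36) = 24 dB.
The 24 dB excess becomes 3 dB after 8:1 reduction.
So the level is -36 + 3 = -33 dBFS.

-33 dBFS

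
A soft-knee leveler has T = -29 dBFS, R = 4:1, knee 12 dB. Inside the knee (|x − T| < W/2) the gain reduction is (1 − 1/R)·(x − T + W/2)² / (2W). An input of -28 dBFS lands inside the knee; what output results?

-29.53125 dBFS

x − T + W/2 = -28 − (-29) + 6 = 7.
GR = (1 − 1/4) × 7² / 24 = 0.75 × 49 / 24 = 1.53125 dB.
Output = -28 − 1.53125 = -29.53125 dBFS.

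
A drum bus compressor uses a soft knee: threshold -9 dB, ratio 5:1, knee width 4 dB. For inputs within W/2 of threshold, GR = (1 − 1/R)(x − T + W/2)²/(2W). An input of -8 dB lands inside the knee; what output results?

-8.9 dB

x − T + W/2 = -8 − (-9) + 2 = 3.
GR = (1 − 1/5) × 3² / 8 = 0.8 × 9 / 8 = 0.9 dB.
Output = -8 − 0.9 = -8.9 dB.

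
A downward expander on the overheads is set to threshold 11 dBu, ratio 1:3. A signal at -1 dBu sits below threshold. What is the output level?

-25 dBu

The input is 12 dB below the 11 dBu threshold.
A 1:3 expander multiplies undershoot by 3: 12 × 3 = 36 dB below threshold.
Output = 11 − 36 = -25 dBu.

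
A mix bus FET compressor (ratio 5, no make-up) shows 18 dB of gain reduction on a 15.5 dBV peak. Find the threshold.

Gain reduction = 15.5 − (-2.5) = 18 dB; output overshoot = GR / (R − 1) = 18 / 4 = 4.5 dB.
Threshold = output − output overshoot = -2.5 − 4.5 = -7 dBV.

-7 dBV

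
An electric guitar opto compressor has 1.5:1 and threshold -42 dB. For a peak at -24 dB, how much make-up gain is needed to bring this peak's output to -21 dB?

9 dB

The peak compresses to -42 + 18/1.5 = -30 dB.
To reach -21 dB requires -21 − (-30) = 9 dB of make-up.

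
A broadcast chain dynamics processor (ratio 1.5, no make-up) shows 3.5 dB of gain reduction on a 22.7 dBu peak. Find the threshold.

Input is 10.5 dB above T (since output overshoot × R = input overshoot: (19.2 − T)·1.5 = 22.7 − T gives T = 12.2 dBu).
Check: 12.2 + (22.7 − 12.2)/1.5 = 12.2 + 7 = 19.2 dBu. ✓

12.2 dBu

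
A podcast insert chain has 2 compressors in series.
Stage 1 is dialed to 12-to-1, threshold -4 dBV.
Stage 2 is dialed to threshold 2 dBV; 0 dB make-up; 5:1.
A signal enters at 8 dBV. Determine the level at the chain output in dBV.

-3 dBV

Stage 1: overshoot 12 dB → 12/12 = 1 dB → -3 dBV.
Stage 2: below threshold (-3 ≤ 2); passes unchanged; output -3 dBV.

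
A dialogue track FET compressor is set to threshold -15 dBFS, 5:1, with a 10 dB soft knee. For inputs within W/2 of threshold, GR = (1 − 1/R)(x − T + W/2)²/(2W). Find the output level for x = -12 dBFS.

x − T + W/2 = -12 − (-15) + 5 = 8.
GR = (1 − 1/5) × 8² / 20 = 0.8 × 64 / 20 = 2.56 dB.
Output = -12 − 2.56 = -14.56 dBFS.

-14.56 dBFS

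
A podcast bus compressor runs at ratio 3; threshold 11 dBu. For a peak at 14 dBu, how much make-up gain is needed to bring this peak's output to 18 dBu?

Without make-up, output = threshold + overshoot/3 = 11 + 1 = 12 dBu.
Gap to target: 6 dB.

6 dB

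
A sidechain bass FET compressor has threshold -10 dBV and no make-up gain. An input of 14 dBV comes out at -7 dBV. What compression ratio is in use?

8:1

Input overshoot = 14 − (-10) = 24 dB; output overshoot = -7 − (-10) = 3 dB.
Ratio = 24 / 3 = 8.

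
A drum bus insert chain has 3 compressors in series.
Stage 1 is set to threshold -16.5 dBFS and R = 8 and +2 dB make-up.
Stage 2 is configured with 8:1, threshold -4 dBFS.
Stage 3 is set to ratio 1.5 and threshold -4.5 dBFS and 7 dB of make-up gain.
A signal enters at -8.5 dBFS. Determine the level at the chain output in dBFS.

-6.5 dBFS

Stage 1: overshoot 8 dB → 8/8 = 1 dB → -15.5 dBFS; +2 dB make-up → -13.5 dBFS.
Stage 2: below threshold (-13.5 ≤ -4); passes unchanged; output -13.5 dBFS.
Stage 3: below threshold (-13.5 ≤ -4.5); passes unchanged; make-up brings it to -6.5 dBFS.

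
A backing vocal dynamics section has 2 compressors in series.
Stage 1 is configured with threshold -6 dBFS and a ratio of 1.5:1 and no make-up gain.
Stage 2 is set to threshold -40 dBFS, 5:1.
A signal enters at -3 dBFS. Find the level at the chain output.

-32.8 dBFS

Stage 1: 3 dB above -6 dBFS, reduced 1.5:1 to 2 dB above → -4 dBFS.
Stage 2: -4 dBFS is 36 dB over -40 dBFS; at 5:1 that becomes 7.2 dB over, giving -32.8 dBFS.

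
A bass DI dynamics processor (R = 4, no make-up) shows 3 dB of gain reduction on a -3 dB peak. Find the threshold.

Let T be the threshold. Output overshoot = (input overshoot)/R, so -6 − T = (-3 − T)/4.
4·(-6 − T) = -3 − T → 3·T = -24 − (-3) = -21.
T = -21/3 = -7 dB.

-7 dB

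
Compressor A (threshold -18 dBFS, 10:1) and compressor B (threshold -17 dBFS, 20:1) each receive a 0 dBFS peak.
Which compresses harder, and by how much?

A, by 0.05 dB

A: GR = 18 − 18/10 = 16.2 dB.
B: GR = 17 − 17/20 = 16.15 dB.
A applies 0.05 dB more gain reduction.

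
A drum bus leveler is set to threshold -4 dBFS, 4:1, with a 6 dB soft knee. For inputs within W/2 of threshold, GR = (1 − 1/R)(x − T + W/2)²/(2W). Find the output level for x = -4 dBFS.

-4.5625 dBFS

x − T + W/2 = -4 − (-4) + 3 = 3.
GR = (1 − 1/4) × 3² / 12 = 0.75 × 9 / 12 = 0.5625 dB.
Output = -4 − 0.5625 = -4.5625 dBFS.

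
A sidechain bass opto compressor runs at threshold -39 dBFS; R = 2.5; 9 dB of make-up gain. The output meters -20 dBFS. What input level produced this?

-14 dBFS

Before make-up, the level was -20 − 9 = -29 dBFS.
Post-compression overshoot = -29 − (-39) = 10 dB.
Input overshoot = R × output overshoot = 25 dB → input = -39 + 25 = -14 dBFS.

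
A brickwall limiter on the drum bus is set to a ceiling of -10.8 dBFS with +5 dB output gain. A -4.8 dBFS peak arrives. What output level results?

-5.8 dBFS

A brickwall limiter is an ∞:1 compressor: any input above the ceiling is clamped to -10.8 dBFS.
Output gain then adds 5 dB: -10.8 + 5 = -5.8 dBFS.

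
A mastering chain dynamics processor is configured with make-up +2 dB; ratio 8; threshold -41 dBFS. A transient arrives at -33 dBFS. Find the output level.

-38 dBFS

The input is 8 dB above the -41 dBFS threshold.
8:1 compression reduces that to 8/8 = 1 dB over.
Output = -41 + 1 = -40 dBFS; make-up adds 2 dB, giving -38 dBFS.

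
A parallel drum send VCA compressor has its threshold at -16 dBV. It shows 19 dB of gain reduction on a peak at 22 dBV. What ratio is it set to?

Input overshoot = 22 − (-16) = 38 dB.
Output overshoot = 38 − 19 = 19 dB.
Ratio = input overshoot / output overshoot = 38 / 19 = 2.

2:1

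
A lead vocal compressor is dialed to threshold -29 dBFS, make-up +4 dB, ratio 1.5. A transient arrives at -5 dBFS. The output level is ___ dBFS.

-5 dBFS sits 24 dB over threshold.
1.5:1 compression reduces that to 24/1.5 = 16 dB over.
So the level is -29 + 16 = -13 dBFS; make-up adds 4 dB, giving -9 dBFS.

-9 dBFS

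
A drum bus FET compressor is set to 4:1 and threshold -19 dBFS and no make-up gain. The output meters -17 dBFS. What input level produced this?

Post-compression overshoot = -17 − (-19) = 2 dB.
Input overshoot = R × output overshoot = 8 dB → input = -19 + 8 = -11 dBFS.

-11 dBFS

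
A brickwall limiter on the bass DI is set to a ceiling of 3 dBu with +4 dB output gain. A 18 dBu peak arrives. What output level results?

The limiter clamps the peak to its 3 dBu ceiling.
Output gain then adds 4 dB: 3 + 4 = 7 dBu.

7 dBu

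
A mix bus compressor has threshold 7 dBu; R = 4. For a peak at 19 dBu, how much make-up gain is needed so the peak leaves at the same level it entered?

The peak compresses to 7 + 12/4 = 10 dBu.
To reach 19 dBu requires 19 − 10 = 9 dB of make-up.

9 dB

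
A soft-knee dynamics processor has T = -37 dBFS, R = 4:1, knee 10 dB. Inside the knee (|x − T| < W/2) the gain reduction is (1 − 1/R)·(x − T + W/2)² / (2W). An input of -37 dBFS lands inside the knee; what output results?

x − T + W/2 = -37 − (-37) + 5 = 5.
GR = (1 − 1/4) × 5² / 20 = 0.75 × 25 / 20 = 0.9375 dB.
Output = -37 − 0.9375 = -37.9375 dBFS.

-37.9375 dBFS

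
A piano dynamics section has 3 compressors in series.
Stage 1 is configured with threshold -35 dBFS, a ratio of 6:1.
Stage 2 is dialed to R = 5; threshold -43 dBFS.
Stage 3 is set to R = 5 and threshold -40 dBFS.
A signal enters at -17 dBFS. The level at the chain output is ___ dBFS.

Stage 1: overshoot 18 dB → 18/6 = 3 dB → -32 dBFS.
Stage 2: -32 dBFS is 11 dB over -43 dBFS; at 5:1 that becomes 2.2 dB over, giving -40.8 dBFS.
Stage 3: -40.8 dBFS ≤ -40 dBFS, so stage 3 doesn't engage; output -40.8 dBFS.

-40.8 dBFS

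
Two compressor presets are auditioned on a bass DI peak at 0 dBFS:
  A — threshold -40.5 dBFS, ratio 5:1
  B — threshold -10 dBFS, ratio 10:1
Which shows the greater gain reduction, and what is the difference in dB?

A, by 23.4 dB

A: overshoot 40.5 dB → output overshoot 8.1 dB → GR 32.4 dB.
B: overshoot 10 dB → output overshoot 1 dB → GR 9 dB.
A applies 23.4 dB more gain reduction.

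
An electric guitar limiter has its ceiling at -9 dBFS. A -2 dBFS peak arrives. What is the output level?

-9 dBFS

At ∞:1, everything above -9 dBFS is held at the ceiling.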